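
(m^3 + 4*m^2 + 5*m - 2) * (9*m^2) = 9*m^5 + 36*m^4 + 45*m^3 - 18*m^2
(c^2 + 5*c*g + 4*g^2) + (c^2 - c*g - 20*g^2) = 2*c^2 + 4*c*g - 16*g^2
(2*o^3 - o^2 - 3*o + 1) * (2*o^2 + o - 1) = 4*o^5 - 9*o^3 + 4*o - 1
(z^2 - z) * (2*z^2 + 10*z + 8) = 2*z^4 + 8*z^3 - 2*z^2 - 8*z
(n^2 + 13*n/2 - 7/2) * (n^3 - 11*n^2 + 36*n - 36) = n^5 - 9*n^4/2 - 39*n^3 + 473*n^2/2 - 360*n + 126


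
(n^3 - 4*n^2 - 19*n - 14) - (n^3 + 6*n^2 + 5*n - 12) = -10*n^2 - 24*n - 2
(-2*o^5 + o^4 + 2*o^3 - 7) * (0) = 0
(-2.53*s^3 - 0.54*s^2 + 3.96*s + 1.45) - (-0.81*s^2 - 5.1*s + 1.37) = -2.53*s^3 + 0.27*s^2 + 9.06*s + 0.0799999999999998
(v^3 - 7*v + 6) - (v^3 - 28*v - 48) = 21*v + 54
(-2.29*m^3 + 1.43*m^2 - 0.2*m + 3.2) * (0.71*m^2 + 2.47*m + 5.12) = -1.6259*m^5 - 4.641*m^4 - 8.3347*m^3 + 9.0996*m^2 + 6.88*m + 16.384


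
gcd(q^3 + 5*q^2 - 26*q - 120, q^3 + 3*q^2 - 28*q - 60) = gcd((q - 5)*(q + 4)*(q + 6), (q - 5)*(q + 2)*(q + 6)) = q^2 + q - 30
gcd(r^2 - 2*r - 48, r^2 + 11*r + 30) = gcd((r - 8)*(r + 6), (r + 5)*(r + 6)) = r + 6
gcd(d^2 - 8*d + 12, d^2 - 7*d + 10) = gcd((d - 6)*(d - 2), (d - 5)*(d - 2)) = d - 2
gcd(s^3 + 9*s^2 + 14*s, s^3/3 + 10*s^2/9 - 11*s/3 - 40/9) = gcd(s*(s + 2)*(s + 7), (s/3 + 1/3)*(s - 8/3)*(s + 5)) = 1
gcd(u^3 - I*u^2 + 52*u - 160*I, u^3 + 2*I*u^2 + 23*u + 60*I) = u - 5*I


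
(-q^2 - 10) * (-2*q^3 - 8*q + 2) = 2*q^5 + 28*q^3 - 2*q^2 + 80*q - 20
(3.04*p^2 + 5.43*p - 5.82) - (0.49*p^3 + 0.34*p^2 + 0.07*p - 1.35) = -0.49*p^3 + 2.7*p^2 + 5.36*p - 4.47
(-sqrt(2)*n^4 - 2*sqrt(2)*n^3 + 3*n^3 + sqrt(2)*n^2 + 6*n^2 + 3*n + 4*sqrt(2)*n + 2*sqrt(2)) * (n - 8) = -sqrt(2)*n^5 + 3*n^4 + 6*sqrt(2)*n^4 - 18*n^3 + 17*sqrt(2)*n^3 - 45*n^2 - 4*sqrt(2)*n^2 - 30*sqrt(2)*n - 24*n - 16*sqrt(2)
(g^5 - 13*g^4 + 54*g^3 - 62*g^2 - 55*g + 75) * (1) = g^5 - 13*g^4 + 54*g^3 - 62*g^2 - 55*g + 75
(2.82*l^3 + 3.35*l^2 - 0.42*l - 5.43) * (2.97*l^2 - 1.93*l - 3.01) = 8.3754*l^5 + 4.5069*l^4 - 16.2011*l^3 - 25.4*l^2 + 11.7441*l + 16.3443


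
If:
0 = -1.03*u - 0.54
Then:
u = -0.52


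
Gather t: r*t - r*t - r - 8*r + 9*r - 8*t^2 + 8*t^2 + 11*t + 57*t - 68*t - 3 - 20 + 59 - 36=0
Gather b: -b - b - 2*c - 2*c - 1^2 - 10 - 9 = -2*b - 4*c - 20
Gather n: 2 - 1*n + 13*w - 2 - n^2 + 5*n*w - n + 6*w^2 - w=-n^2 + n*(5*w - 2) + 6*w^2 + 12*w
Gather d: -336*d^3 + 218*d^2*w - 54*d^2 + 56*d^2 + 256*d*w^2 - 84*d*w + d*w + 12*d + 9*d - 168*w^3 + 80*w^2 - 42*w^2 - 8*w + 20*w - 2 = -336*d^3 + d^2*(218*w + 2) + d*(256*w^2 - 83*w + 21) - 168*w^3 + 38*w^2 + 12*w - 2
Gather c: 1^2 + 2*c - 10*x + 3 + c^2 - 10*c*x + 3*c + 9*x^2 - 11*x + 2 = c^2 + c*(5 - 10*x) + 9*x^2 - 21*x + 6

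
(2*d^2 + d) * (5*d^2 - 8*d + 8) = 10*d^4 - 11*d^3 + 8*d^2 + 8*d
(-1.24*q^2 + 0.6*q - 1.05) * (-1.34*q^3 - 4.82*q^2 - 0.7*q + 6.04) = 1.6616*q^5 + 5.1728*q^4 - 0.617*q^3 - 2.8486*q^2 + 4.359*q - 6.342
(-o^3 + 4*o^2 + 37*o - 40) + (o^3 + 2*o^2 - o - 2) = 6*o^2 + 36*o - 42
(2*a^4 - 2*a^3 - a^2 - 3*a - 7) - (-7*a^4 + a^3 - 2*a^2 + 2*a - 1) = 9*a^4 - 3*a^3 + a^2 - 5*a - 6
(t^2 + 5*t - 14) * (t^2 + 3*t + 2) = t^4 + 8*t^3 + 3*t^2 - 32*t - 28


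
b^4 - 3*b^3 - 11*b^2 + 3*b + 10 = (b - 5)*(b - 1)*(b + 1)*(b + 2)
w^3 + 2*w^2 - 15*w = w*(w - 3)*(w + 5)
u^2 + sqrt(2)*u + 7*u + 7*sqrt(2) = (u + 7)*(u + sqrt(2))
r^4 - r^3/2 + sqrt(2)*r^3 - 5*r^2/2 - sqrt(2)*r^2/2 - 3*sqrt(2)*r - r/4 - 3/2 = (r - 2)*(r + 3/2)*(r + sqrt(2)/2)^2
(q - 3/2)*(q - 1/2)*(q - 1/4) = q^3 - 9*q^2/4 + 5*q/4 - 3/16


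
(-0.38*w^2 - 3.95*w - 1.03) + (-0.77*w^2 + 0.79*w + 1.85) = -1.15*w^2 - 3.16*w + 0.82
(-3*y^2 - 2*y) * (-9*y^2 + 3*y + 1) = 27*y^4 + 9*y^3 - 9*y^2 - 2*y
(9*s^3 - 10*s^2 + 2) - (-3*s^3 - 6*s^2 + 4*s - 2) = 12*s^3 - 4*s^2 - 4*s + 4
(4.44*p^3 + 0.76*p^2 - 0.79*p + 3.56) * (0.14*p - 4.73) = 0.6216*p^4 - 20.8948*p^3 - 3.7054*p^2 + 4.2351*p - 16.8388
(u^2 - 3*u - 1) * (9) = 9*u^2 - 27*u - 9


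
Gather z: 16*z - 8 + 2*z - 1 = 18*z - 9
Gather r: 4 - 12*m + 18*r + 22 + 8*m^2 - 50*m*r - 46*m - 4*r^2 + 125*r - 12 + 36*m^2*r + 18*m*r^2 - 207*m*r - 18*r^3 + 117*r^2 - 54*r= 8*m^2 - 58*m - 18*r^3 + r^2*(18*m + 113) + r*(36*m^2 - 257*m + 89) + 14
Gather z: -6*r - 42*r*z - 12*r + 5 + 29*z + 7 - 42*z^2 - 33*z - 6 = -18*r - 42*z^2 + z*(-42*r - 4) + 6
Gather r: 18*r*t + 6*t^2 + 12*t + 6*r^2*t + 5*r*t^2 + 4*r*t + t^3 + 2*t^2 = 6*r^2*t + r*(5*t^2 + 22*t) + t^3 + 8*t^2 + 12*t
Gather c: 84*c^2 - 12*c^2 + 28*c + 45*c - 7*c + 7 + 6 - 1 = 72*c^2 + 66*c + 12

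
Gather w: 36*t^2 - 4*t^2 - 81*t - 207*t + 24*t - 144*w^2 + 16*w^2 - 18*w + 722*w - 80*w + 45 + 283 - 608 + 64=32*t^2 - 264*t - 128*w^2 + 624*w - 216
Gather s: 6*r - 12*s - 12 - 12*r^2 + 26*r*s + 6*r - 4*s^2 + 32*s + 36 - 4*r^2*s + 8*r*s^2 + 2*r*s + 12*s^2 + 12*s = -12*r^2 + 12*r + s^2*(8*r + 8) + s*(-4*r^2 + 28*r + 32) + 24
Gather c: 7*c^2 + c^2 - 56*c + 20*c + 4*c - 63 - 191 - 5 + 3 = 8*c^2 - 32*c - 256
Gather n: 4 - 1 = 3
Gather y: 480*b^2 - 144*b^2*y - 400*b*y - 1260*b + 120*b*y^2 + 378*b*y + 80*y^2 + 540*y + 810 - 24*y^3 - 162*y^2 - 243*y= 480*b^2 - 1260*b - 24*y^3 + y^2*(120*b - 82) + y*(-144*b^2 - 22*b + 297) + 810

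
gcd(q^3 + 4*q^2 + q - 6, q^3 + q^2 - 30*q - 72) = q + 3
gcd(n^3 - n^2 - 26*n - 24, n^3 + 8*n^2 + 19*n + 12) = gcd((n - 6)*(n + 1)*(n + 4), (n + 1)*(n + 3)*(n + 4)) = n^2 + 5*n + 4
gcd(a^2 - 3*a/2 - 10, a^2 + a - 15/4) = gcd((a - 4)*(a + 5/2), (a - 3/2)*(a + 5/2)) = a + 5/2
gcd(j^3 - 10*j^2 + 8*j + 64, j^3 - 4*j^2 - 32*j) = j - 8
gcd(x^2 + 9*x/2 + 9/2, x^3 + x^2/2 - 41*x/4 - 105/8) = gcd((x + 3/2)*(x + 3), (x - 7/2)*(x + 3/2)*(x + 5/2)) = x + 3/2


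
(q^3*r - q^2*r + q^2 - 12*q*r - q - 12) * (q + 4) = q^4*r + 3*q^3*r + q^3 - 16*q^2*r + 3*q^2 - 48*q*r - 16*q - 48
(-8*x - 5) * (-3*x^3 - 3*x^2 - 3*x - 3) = 24*x^4 + 39*x^3 + 39*x^2 + 39*x + 15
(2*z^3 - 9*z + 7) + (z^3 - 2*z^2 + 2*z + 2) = 3*z^3 - 2*z^2 - 7*z + 9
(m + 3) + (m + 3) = 2*m + 6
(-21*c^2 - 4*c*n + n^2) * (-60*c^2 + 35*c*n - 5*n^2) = 1260*c^4 - 495*c^3*n - 95*c^2*n^2 + 55*c*n^3 - 5*n^4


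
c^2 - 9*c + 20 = (c - 5)*(c - 4)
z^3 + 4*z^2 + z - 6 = (z - 1)*(z + 2)*(z + 3)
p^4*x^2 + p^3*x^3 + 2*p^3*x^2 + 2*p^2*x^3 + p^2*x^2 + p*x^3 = p*(p + x)*(p*x + x)^2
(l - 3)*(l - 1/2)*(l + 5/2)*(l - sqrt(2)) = l^4 - sqrt(2)*l^3 - l^3 - 29*l^2/4 + sqrt(2)*l^2 + 15*l/4 + 29*sqrt(2)*l/4 - 15*sqrt(2)/4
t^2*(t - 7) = t^3 - 7*t^2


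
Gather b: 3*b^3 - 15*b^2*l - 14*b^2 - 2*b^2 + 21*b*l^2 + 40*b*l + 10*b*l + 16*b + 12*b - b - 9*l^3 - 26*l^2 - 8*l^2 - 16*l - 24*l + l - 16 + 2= 3*b^3 + b^2*(-15*l - 16) + b*(21*l^2 + 50*l + 27) - 9*l^3 - 34*l^2 - 39*l - 14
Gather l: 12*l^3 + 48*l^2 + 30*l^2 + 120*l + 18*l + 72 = 12*l^3 + 78*l^2 + 138*l + 72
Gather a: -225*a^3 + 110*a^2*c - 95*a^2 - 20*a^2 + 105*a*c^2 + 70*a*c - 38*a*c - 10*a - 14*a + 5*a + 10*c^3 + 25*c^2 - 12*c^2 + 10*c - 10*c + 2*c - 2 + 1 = -225*a^3 + a^2*(110*c - 115) + a*(105*c^2 + 32*c - 19) + 10*c^3 + 13*c^2 + 2*c - 1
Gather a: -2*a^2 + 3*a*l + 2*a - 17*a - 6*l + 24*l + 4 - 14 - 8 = -2*a^2 + a*(3*l - 15) + 18*l - 18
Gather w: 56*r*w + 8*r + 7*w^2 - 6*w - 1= 8*r + 7*w^2 + w*(56*r - 6) - 1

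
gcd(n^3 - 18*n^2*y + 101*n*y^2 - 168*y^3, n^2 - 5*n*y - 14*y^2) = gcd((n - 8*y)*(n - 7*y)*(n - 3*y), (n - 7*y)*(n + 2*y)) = -n + 7*y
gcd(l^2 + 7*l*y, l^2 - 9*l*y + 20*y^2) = 1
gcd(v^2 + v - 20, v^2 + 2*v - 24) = v - 4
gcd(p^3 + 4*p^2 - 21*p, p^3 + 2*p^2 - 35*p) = p^2 + 7*p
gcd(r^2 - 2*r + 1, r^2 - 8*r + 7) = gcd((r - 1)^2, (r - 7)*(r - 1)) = r - 1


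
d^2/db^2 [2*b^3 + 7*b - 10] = 12*b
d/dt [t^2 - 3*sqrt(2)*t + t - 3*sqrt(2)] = 2*t - 3*sqrt(2) + 1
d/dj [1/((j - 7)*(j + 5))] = 2*(1 - j)/(j^4 - 4*j^3 - 66*j^2 + 140*j + 1225)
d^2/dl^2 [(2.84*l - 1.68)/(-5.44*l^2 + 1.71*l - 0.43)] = (-(2.84*l - 1.68)*(10.88*l - 1.71)*(21.76*l - 3.42) + (92.6976*l - 27.9912)*(5.44*l^2 - 1.71*l + 0.43))/(5.44*l^2 - 1.71*l + 0.43)^3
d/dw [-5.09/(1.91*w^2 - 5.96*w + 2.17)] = (19.4438*w - 30.3364)/(1.91*w^2 - 5.96*w + 2.17)^2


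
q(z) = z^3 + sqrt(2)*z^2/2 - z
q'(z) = 3*z^2 + sqrt(2)*z - 1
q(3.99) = 70.79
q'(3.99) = 52.40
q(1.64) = 4.67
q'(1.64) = 9.39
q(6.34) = 276.92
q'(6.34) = 128.55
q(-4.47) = -70.72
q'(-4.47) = 52.62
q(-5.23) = -118.48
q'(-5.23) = 73.66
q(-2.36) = -6.85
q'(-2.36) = 12.37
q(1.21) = 1.60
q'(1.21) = 5.10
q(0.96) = 0.58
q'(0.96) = 3.12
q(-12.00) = -1614.18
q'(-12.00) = 414.03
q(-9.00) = -662.72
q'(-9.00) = 229.27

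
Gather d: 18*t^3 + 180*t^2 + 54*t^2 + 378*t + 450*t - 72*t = 18*t^3 + 234*t^2 + 756*t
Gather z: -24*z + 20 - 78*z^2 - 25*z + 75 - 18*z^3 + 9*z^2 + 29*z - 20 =-18*z^3 - 69*z^2 - 20*z + 75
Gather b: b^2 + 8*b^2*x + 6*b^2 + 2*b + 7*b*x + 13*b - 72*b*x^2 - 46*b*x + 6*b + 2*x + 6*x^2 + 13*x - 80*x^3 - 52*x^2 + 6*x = b^2*(8*x + 7) + b*(-72*x^2 - 39*x + 21) - 80*x^3 - 46*x^2 + 21*x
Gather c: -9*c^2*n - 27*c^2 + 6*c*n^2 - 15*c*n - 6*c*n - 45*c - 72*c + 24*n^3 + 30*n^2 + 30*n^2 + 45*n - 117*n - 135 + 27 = c^2*(-9*n - 27) + c*(6*n^2 - 21*n - 117) + 24*n^3 + 60*n^2 - 72*n - 108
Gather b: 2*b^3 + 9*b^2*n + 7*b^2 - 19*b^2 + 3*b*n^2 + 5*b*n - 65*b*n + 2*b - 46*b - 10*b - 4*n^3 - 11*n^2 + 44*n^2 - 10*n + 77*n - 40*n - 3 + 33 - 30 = 2*b^3 + b^2*(9*n - 12) + b*(3*n^2 - 60*n - 54) - 4*n^3 + 33*n^2 + 27*n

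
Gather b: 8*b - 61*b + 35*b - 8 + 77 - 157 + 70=-18*b - 18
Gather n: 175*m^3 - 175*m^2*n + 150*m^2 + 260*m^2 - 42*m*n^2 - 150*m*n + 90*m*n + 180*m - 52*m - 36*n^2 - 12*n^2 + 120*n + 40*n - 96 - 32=175*m^3 + 410*m^2 + 128*m + n^2*(-42*m - 48) + n*(-175*m^2 - 60*m + 160) - 128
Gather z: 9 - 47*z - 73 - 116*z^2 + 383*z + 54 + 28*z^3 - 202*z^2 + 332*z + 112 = 28*z^3 - 318*z^2 + 668*z + 102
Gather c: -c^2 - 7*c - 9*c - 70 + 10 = -c^2 - 16*c - 60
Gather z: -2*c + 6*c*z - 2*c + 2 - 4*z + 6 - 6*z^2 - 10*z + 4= -4*c - 6*z^2 + z*(6*c - 14) + 12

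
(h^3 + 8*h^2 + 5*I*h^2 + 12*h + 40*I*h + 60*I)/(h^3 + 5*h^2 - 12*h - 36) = (h + 5*I)/(h - 3)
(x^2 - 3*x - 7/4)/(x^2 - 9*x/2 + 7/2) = (x + 1/2)/(x - 1)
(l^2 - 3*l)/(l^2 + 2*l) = (l - 3)/(l + 2)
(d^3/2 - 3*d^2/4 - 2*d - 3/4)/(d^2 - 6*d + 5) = (2*d^3 - 3*d^2 - 8*d - 3)/(4*(d^2 - 6*d + 5))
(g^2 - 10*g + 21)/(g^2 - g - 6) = (g - 7)/(g + 2)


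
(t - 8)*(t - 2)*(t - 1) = t^3 - 11*t^2 + 26*t - 16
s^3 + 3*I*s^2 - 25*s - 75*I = (s - 5)*(s + 5)*(s + 3*I)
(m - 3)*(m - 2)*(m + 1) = m^3 - 4*m^2 + m + 6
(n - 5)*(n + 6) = n^2 + n - 30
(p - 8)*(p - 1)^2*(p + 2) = p^4 - 8*p^3 - 3*p^2 + 26*p - 16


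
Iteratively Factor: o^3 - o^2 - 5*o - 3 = (o - 3)*(o^2 + 2*o + 1) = (o - 3)*(o + 1)*(o + 1)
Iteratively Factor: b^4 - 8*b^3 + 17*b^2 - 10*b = (b - 5)*(b^3 - 3*b^2 + 2*b) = b*(b - 5)*(b^2 - 3*b + 2) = b*(b - 5)*(b - 2)*(b - 1)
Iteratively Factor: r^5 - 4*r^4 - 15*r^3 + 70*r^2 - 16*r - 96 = (r + 4)*(r^4 - 8*r^3 + 17*r^2 + 2*r - 24) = (r - 3)*(r + 4)*(r^3 - 5*r^2 + 2*r + 8) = (r - 3)*(r + 1)*(r + 4)*(r^2 - 6*r + 8) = (r - 3)*(r - 2)*(r + 1)*(r + 4)*(r - 4)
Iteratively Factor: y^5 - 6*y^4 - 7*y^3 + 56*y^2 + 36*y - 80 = (y + 2)*(y^4 - 8*y^3 + 9*y^2 + 38*y - 40) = (y + 2)^2*(y^3 - 10*y^2 + 29*y - 20) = (y - 5)*(y + 2)^2*(y^2 - 5*y + 4) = (y - 5)*(y - 4)*(y + 2)^2*(y - 1)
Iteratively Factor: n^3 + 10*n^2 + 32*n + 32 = (n + 4)*(n^2 + 6*n + 8) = (n + 4)^2*(n + 2)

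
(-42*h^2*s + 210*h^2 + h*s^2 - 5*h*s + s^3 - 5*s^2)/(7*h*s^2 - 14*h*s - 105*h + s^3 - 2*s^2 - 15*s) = (-6*h + s)/(s + 3)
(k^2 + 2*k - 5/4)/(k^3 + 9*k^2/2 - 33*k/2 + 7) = (k + 5/2)/(k^2 + 5*k - 14)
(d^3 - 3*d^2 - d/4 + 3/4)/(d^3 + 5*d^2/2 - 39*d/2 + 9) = (d + 1/2)/(d + 6)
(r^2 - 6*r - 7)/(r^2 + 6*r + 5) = (r - 7)/(r + 5)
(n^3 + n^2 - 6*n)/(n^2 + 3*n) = n - 2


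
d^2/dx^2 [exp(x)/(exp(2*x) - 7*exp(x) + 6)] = ((21 - 8*exp(x))*(exp(2*x) - 7*exp(x) + 6)*exp(x) + 2*(2*exp(x) - 7)^2*exp(2*x) + (exp(2*x) - 7*exp(x) + 6)^2)*exp(x)/(exp(2*x) - 7*exp(x) + 6)^3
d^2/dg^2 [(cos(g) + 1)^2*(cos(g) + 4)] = -39*cos(g)/4 - 12*cos(2*g) - 9*cos(3*g)/4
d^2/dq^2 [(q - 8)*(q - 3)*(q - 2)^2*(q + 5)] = 20*q^3 - 120*q^2 - 18*q + 440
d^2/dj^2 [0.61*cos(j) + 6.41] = -0.61*cos(j)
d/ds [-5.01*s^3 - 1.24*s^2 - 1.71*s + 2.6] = -15.03*s^2 - 2.48*s - 1.71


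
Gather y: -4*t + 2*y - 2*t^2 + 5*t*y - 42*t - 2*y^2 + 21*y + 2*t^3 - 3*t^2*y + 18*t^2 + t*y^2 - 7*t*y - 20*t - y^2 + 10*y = 2*t^3 + 16*t^2 - 66*t + y^2*(t - 3) + y*(-3*t^2 - 2*t + 33)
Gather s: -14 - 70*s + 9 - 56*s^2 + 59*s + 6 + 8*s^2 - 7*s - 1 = -48*s^2 - 18*s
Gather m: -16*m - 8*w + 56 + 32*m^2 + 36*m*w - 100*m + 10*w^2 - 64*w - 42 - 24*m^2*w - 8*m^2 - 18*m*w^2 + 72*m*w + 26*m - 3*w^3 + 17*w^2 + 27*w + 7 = m^2*(24 - 24*w) + m*(-18*w^2 + 108*w - 90) - 3*w^3 + 27*w^2 - 45*w + 21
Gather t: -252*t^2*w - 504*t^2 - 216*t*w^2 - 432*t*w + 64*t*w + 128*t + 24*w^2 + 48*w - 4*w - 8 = t^2*(-252*w - 504) + t*(-216*w^2 - 368*w + 128) + 24*w^2 + 44*w - 8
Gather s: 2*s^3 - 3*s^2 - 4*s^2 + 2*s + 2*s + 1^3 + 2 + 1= 2*s^3 - 7*s^2 + 4*s + 4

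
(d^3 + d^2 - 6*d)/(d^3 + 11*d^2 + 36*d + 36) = d*(d - 2)/(d^2 + 8*d + 12)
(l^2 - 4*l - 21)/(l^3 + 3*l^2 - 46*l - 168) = (l + 3)/(l^2 + 10*l + 24)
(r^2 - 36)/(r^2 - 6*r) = (r + 6)/r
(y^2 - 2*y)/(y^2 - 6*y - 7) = y*(2 - y)/(-y^2 + 6*y + 7)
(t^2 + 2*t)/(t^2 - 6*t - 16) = t/(t - 8)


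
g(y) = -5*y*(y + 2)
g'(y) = -10*y - 10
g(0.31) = -3.58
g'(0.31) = -13.10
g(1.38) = -23.32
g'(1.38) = -23.80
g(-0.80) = 4.80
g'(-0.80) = -2.00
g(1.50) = -26.25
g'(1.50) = -25.00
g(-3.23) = -19.86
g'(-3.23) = 22.30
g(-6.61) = -152.36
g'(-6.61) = 56.10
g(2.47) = -55.20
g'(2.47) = -34.70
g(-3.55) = -27.51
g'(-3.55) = 25.50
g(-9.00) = -315.00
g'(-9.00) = 80.00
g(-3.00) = -15.00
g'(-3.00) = 20.00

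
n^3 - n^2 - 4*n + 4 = (n - 2)*(n - 1)*(n + 2)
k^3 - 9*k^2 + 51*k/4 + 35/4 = (k - 7)*(k - 5/2)*(k + 1/2)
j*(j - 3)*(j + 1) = j^3 - 2*j^2 - 3*j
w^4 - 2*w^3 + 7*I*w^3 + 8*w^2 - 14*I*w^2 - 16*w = w*(w - 2)*(w - I)*(w + 8*I)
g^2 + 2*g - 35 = (g - 5)*(g + 7)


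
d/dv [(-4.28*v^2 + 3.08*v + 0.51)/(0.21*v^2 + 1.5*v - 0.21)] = (-7.0668*v^2 + 1.5834*v - 1.4118)/(0.0441*v^4 + 0.63*v^3 + 2.1618*v^2 - 0.63*v + 0.0441)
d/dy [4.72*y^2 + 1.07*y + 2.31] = 9.44*y + 1.07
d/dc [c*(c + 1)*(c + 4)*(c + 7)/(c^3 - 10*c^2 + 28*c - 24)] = (c^5 - 18*c^4 - 111*c^3 + 298*c^2 + 1104*c + 336)/(c^5 - 18*c^4 + 120*c^3 - 368*c^2 + 528*c - 288)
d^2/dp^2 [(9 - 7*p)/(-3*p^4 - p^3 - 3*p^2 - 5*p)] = 2*(378*p^7 - 642*p^6 - 195*p^5 - 1035*p^4 - 458*p^3 - 378*p^2 - 405*p - 225)/(p^3*(27*p^9 + 27*p^8 + 90*p^7 + 190*p^6 + 180*p^5 + 312*p^4 + 342*p^3 + 210*p^2 + 225*p + 125))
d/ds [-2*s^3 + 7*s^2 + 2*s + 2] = -6*s^2 + 14*s + 2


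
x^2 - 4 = (x - 2)*(x + 2)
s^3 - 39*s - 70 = (s - 7)*(s + 2)*(s + 5)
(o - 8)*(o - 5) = o^2 - 13*o + 40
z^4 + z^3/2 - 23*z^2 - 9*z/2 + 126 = (z - 7/2)*(z - 3)*(z + 3)*(z + 4)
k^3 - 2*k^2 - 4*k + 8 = (k - 2)^2*(k + 2)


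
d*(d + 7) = d^2 + 7*d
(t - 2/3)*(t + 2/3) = t^2 - 4/9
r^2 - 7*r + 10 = (r - 5)*(r - 2)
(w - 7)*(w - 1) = w^2 - 8*w + 7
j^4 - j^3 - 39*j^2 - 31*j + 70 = (j - 7)*(j - 1)*(j + 2)*(j + 5)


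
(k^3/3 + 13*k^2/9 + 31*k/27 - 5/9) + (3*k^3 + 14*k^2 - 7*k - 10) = 10*k^3/3 + 139*k^2/9 - 158*k/27 - 95/9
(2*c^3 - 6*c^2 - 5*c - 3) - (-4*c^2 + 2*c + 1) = 2*c^3 - 2*c^2 - 7*c - 4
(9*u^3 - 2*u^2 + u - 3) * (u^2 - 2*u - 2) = 9*u^5 - 20*u^4 - 13*u^3 - u^2 + 4*u + 6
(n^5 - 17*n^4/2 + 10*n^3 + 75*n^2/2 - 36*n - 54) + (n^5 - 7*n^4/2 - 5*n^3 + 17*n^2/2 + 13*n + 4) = 2*n^5 - 12*n^4 + 5*n^3 + 46*n^2 - 23*n - 50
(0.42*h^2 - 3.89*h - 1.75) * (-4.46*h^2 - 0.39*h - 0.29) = -1.8732*h^4 + 17.1856*h^3 + 9.2003*h^2 + 1.8106*h + 0.5075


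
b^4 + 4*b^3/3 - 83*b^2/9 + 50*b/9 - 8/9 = (b - 2)*(b - 1/3)^2*(b + 4)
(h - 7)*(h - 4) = h^2 - 11*h + 28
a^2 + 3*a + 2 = (a + 1)*(a + 2)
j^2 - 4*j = j*(j - 4)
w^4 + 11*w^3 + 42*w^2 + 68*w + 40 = (w + 2)^3*(w + 5)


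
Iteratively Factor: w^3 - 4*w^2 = (w - 4)*(w^2) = w*(w - 4)*(w)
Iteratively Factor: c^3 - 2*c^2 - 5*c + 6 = (c - 1)*(c^2 - c - 6) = (c - 3)*(c - 1)*(c + 2)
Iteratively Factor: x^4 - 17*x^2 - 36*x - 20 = (x - 5)*(x^3 + 5*x^2 + 8*x + 4) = (x - 5)*(x + 1)*(x^2 + 4*x + 4) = (x - 5)*(x + 1)*(x + 2)*(x + 2)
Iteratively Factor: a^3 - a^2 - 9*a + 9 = (a + 3)*(a^2 - 4*a + 3) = (a - 1)*(a + 3)*(a - 3)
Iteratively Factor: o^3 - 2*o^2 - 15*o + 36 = (o - 3)*(o^2 + o - 12) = (o - 3)*(o + 4)*(o - 3)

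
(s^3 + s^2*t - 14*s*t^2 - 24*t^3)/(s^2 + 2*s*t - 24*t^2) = (s^2 + 5*s*t + 6*t^2)/(s + 6*t)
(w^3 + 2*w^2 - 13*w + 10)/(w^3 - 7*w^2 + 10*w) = (w^2 + 4*w - 5)/(w*(w - 5))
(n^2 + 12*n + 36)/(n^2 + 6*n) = (n + 6)/n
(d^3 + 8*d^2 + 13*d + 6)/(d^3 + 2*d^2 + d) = (d + 6)/d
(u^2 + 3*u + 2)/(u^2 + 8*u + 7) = (u + 2)/(u + 7)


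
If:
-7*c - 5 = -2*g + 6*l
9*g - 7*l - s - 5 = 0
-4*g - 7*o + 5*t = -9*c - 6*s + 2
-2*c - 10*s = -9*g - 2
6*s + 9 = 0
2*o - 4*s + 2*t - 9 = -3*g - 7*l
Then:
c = 554/521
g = -861/521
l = -2735/1042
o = 49327/8336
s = -3/2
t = 60421/8336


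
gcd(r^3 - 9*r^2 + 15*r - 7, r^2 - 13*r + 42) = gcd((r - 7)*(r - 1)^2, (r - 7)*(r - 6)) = r - 7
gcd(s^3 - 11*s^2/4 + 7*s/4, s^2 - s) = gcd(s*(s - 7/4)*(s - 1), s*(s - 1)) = s^2 - s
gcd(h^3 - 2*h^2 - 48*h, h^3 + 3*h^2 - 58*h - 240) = h^2 - 2*h - 48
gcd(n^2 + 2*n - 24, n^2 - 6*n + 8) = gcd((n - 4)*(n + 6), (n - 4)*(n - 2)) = n - 4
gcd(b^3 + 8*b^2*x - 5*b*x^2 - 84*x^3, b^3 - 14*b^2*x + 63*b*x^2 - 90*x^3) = -b + 3*x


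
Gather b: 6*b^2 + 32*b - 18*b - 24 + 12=6*b^2 + 14*b - 12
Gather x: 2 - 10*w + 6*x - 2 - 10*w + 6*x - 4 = -20*w + 12*x - 4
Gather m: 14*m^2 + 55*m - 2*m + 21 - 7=14*m^2 + 53*m + 14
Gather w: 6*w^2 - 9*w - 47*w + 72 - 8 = 6*w^2 - 56*w + 64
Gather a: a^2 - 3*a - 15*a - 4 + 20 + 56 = a^2 - 18*a + 72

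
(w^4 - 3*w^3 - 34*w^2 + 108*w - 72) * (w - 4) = w^5 - 7*w^4 - 22*w^3 + 244*w^2 - 504*w + 288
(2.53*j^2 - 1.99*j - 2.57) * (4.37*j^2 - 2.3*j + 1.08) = 11.0561*j^4 - 14.5153*j^3 - 3.9215*j^2 + 3.7618*j - 2.7756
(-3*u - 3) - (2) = -3*u - 5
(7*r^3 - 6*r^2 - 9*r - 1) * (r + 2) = 7*r^4 + 8*r^3 - 21*r^2 - 19*r - 2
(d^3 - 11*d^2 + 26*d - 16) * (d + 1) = d^4 - 10*d^3 + 15*d^2 + 10*d - 16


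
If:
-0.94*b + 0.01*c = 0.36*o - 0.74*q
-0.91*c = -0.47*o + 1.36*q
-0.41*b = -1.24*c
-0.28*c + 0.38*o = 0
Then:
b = 0.00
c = 0.00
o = 0.00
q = 0.00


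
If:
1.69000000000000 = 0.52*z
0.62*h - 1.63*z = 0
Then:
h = 8.54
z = 3.25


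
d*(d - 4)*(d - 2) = d^3 - 6*d^2 + 8*d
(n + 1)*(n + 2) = n^2 + 3*n + 2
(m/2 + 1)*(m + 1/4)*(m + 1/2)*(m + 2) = m^4/2 + 19*m^3/8 + 57*m^2/16 + 7*m/4 + 1/4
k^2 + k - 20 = (k - 4)*(k + 5)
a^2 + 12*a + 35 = (a + 5)*(a + 7)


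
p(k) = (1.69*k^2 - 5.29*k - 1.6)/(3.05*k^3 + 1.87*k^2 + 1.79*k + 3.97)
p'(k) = (3.38*k - 5.29)/(3.05*k^3 + 1.87*k^2 + 1.79*k + 3.97) + (-9.15*k^2 - 3.74*k - 1.79)*(1.69*k^2 - 5.29*k - 1.6)/(3.05*k^3 + 1.87*k^2 + 1.79*k + 3.97)^2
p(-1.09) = 21.23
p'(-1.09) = -657.57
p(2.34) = -0.08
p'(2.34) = 0.13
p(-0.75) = 1.39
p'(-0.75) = -5.67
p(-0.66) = 0.96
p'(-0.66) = -3.93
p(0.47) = -0.67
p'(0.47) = 0.01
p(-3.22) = -0.39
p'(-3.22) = -0.20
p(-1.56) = -1.84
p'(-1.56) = -3.93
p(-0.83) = 1.95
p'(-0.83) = -8.79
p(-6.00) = -0.15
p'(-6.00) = -0.04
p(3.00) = -0.02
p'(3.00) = 0.06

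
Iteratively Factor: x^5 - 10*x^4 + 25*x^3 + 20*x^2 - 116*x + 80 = (x - 4)*(x^4 - 6*x^3 + x^2 + 24*x - 20) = (x - 4)*(x + 2)*(x^3 - 8*x^2 + 17*x - 10) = (x - 5)*(x - 4)*(x + 2)*(x^2 - 3*x + 2) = (x - 5)*(x - 4)*(x - 1)*(x + 2)*(x - 2)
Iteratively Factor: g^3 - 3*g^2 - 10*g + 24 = (g - 4)*(g^2 + g - 6) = (g - 4)*(g - 2)*(g + 3)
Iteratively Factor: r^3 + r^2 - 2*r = (r - 1)*(r^2 + 2*r) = r*(r - 1)*(r + 2)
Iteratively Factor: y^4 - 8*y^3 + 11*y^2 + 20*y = (y - 4)*(y^3 - 4*y^2 - 5*y) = y*(y - 4)*(y^2 - 4*y - 5) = y*(y - 4)*(y + 1)*(y - 5)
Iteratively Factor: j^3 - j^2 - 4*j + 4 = (j - 2)*(j^2 + j - 2) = (j - 2)*(j - 1)*(j + 2)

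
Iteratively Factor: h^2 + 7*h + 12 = (h + 4)*(h + 3)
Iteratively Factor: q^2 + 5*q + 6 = (q + 2)*(q + 3)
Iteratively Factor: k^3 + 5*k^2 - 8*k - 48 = (k + 4)*(k^2 + k - 12) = (k - 3)*(k + 4)*(k + 4)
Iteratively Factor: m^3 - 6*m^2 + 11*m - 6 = (m - 3)*(m^2 - 3*m + 2) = (m - 3)*(m - 2)*(m - 1)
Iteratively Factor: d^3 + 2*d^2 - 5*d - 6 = (d + 1)*(d^2 + d - 6) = (d + 1)*(d + 3)*(d - 2)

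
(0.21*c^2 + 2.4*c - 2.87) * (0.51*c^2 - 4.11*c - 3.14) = 0.1071*c^4 + 0.3609*c^3 - 11.9871*c^2 + 4.2597*c + 9.0118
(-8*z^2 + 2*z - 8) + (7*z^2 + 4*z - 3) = -z^2 + 6*z - 11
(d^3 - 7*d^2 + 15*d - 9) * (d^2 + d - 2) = d^5 - 6*d^4 + 6*d^3 + 20*d^2 - 39*d + 18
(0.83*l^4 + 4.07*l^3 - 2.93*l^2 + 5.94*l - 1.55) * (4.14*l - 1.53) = 3.4362*l^5 + 15.5799*l^4 - 18.3573*l^3 + 29.0745*l^2 - 15.5052*l + 2.3715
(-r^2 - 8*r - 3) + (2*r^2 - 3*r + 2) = r^2 - 11*r - 1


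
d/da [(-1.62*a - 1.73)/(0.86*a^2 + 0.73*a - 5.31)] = (1.3932*a^2 + 2.9756*a + 9.8651)/(0.7396*a^4 + 1.2556*a^3 - 8.6003*a^2 - 7.7526*a + 28.1961)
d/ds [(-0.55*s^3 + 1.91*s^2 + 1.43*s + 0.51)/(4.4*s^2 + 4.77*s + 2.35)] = (-2.42*s^4 - 5.247*s^3 - 1.0588*s^2 + 4.489*s + 0.9278)/(19.36*s^4 + 41.976*s^3 + 43.4329*s^2 + 22.419*s + 5.5225)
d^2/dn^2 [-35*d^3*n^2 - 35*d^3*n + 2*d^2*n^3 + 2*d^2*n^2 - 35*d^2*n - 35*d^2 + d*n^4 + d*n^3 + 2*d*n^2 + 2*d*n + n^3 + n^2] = -70*d^3 + 12*d^2*n + 4*d^2 + 12*d*n^2 + 6*d*n + 4*d + 6*n + 2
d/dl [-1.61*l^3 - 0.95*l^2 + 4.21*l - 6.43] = -4.83*l^2 - 1.9*l + 4.21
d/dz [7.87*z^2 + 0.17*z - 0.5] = 15.74*z + 0.17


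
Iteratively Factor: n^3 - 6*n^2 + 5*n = (n - 1)*(n^2 - 5*n) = n*(n - 1)*(n - 5)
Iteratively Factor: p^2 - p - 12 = (p + 3)*(p - 4)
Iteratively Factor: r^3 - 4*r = (r - 2)*(r^2 + 2*r) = (r - 2)*(r + 2)*(r)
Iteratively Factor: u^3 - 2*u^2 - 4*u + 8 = (u + 2)*(u^2 - 4*u + 4) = (u - 2)*(u + 2)*(u - 2)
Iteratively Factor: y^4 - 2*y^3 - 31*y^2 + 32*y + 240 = (y - 5)*(y^3 + 3*y^2 - 16*y - 48) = (y - 5)*(y + 3)*(y^2 - 16) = (y - 5)*(y + 3)*(y + 4)*(y - 4)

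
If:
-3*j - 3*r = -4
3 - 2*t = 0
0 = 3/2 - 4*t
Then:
No Solution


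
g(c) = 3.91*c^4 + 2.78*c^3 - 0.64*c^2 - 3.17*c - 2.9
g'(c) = 15.64*c^3 + 8.34*c^2 - 1.28*c - 3.17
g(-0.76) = -0.78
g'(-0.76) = -4.25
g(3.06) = 403.88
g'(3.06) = 519.13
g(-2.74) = 164.18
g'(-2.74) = -258.78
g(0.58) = -3.97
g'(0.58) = 1.94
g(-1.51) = 11.18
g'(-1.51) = -36.07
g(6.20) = 6392.94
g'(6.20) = 4036.93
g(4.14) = 1318.89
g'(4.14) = 1244.26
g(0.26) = -3.70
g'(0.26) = -2.66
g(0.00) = -2.90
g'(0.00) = -3.17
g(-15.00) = 188461.90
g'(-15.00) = -50892.47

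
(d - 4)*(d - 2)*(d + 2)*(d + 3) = d^4 - d^3 - 16*d^2 + 4*d + 48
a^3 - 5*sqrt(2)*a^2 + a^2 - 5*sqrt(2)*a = a*(a + 1)*(a - 5*sqrt(2))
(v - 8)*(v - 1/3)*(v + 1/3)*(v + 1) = v^4 - 7*v^3 - 73*v^2/9 + 7*v/9 + 8/9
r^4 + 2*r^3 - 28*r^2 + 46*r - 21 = (r - 3)*(r - 1)^2*(r + 7)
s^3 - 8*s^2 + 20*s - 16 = (s - 4)*(s - 2)^2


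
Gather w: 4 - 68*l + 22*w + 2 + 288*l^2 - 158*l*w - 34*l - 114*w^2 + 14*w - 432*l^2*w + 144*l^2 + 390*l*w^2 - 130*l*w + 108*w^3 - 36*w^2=432*l^2 - 102*l + 108*w^3 + w^2*(390*l - 150) + w*(-432*l^2 - 288*l + 36) + 6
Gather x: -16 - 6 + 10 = -12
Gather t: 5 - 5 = 0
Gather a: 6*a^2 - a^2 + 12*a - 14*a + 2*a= 5*a^2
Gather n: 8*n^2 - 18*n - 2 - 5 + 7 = 8*n^2 - 18*n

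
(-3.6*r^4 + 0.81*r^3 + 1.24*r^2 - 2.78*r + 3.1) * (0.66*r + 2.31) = -2.376*r^5 - 7.7814*r^4 + 2.6895*r^3 + 1.0296*r^2 - 4.3758*r + 7.161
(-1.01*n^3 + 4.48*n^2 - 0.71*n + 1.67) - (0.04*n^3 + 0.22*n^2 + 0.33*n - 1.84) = -1.05*n^3 + 4.26*n^2 - 1.04*n + 3.51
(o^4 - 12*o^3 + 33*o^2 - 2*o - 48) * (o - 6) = o^5 - 18*o^4 + 105*o^3 - 200*o^2 - 36*o + 288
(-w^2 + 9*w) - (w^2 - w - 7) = -2*w^2 + 10*w + 7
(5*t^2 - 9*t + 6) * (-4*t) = -20*t^3 + 36*t^2 - 24*t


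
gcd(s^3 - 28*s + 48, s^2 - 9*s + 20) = s - 4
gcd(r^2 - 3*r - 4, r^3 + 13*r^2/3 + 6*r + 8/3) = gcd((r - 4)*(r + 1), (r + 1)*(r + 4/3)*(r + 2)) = r + 1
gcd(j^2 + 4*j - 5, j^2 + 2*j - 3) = j - 1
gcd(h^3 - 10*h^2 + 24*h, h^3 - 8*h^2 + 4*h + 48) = h^2 - 10*h + 24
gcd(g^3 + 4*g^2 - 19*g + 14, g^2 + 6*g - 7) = g^2 + 6*g - 7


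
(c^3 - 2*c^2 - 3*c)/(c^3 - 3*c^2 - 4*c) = (c - 3)/(c - 4)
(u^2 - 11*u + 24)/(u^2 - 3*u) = (u - 8)/u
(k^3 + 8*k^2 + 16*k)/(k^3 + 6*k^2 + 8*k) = (k + 4)/(k + 2)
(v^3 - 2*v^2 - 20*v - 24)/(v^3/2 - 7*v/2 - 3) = 2*(v^2 - 4*v - 12)/(v^2 - 2*v - 3)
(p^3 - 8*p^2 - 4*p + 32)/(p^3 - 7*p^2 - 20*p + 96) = (p^2 - 4)/(p^2 + p - 12)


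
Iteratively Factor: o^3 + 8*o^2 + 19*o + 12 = (o + 1)*(o^2 + 7*o + 12) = (o + 1)*(o + 3)*(o + 4)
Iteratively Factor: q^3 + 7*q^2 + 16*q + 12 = (q + 3)*(q^2 + 4*q + 4) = (q + 2)*(q + 3)*(q + 2)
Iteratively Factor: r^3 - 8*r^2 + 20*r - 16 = (r - 2)*(r^2 - 6*r + 8) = (r - 4)*(r - 2)*(r - 2)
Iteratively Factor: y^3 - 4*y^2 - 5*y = (y)*(y^2 - 4*y - 5) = y*(y + 1)*(y - 5)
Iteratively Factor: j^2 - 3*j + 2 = (j - 2)*(j - 1)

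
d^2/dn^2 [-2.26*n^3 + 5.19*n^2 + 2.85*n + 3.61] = 10.38 - 13.56*n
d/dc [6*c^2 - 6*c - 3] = 12*c - 6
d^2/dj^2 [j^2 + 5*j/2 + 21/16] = 2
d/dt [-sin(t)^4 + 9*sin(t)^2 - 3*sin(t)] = (15*sin(t) + sin(3*t) - 3)*cos(t)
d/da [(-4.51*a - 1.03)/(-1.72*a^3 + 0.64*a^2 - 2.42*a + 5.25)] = (-15.5144*a^3 - 2.4284*a^2 + 1.3184*a - 26.1701)/(2.9584*a^6 - 2.2016*a^5 + 8.7344*a^4 - 21.1576*a^3 + 12.5764*a^2 - 25.41*a + 27.5625)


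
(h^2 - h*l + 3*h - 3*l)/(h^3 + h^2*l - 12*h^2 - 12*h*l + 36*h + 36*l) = (h^2 - h*l + 3*h - 3*l)/(h^3 + h^2*l - 12*h^2 - 12*h*l + 36*h + 36*l)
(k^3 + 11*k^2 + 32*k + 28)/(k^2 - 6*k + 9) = (k^3 + 11*k^2 + 32*k + 28)/(k^2 - 6*k + 9)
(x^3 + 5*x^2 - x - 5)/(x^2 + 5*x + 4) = (x^2 + 4*x - 5)/(x + 4)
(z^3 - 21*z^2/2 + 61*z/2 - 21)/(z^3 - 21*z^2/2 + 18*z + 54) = (2*z^2 - 9*z + 7)/(2*z^2 - 9*z - 18)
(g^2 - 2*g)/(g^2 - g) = (g - 2)/(g - 1)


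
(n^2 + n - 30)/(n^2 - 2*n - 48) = (n - 5)/(n - 8)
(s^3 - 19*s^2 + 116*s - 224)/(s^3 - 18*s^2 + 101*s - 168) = (s - 4)/(s - 3)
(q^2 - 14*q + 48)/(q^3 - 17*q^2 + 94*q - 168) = (q - 8)/(q^2 - 11*q + 28)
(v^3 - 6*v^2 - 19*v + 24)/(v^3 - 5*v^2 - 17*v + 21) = (v - 8)/(v - 7)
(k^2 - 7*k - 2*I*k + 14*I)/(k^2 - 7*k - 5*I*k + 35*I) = (k - 2*I)/(k - 5*I)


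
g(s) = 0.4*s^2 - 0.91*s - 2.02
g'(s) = 0.8*s - 0.91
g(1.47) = -2.49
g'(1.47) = 0.27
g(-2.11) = 1.68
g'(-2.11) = -2.60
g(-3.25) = 5.16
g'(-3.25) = -3.51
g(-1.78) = 0.87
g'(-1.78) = -2.33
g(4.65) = 2.40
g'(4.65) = 2.81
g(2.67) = -1.60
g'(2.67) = 1.23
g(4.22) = 1.26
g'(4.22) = 2.47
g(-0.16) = -1.86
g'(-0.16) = -1.04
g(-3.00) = 4.31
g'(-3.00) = -3.31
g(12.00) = 44.66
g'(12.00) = 8.69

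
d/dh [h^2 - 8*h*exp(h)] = -8*h*exp(h) + 2*h - 8*exp(h)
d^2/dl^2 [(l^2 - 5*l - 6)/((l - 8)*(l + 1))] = 4/(l^3 - 24*l^2 + 192*l - 512)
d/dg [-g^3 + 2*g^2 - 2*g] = -3*g^2 + 4*g - 2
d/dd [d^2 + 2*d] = 2*d + 2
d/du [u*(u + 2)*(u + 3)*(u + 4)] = 4*u^3 + 27*u^2 + 52*u + 24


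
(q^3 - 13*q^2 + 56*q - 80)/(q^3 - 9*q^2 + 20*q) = (q - 4)/q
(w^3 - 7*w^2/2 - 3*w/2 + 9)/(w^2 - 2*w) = w - 3/2 - 9/(2*w)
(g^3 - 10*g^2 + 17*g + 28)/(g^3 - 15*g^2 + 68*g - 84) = (g^2 - 3*g - 4)/(g^2 - 8*g + 12)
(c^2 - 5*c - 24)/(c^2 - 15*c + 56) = (c + 3)/(c - 7)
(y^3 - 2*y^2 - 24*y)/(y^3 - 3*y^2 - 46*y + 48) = y*(y^2 - 2*y - 24)/(y^3 - 3*y^2 - 46*y + 48)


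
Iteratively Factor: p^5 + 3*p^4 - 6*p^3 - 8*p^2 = (p - 2)*(p^4 + 5*p^3 + 4*p^2) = (p - 2)*(p + 4)*(p^3 + p^2) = (p - 2)*(p + 1)*(p + 4)*(p^2) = p*(p - 2)*(p + 1)*(p + 4)*(p)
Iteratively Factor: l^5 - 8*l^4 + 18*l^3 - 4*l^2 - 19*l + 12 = (l - 1)*(l^4 - 7*l^3 + 11*l^2 + 7*l - 12) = (l - 1)^2*(l^3 - 6*l^2 + 5*l + 12) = (l - 4)*(l - 1)^2*(l^2 - 2*l - 3) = (l - 4)*(l - 3)*(l - 1)^2*(l + 1)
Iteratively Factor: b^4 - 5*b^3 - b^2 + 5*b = (b)*(b^3 - 5*b^2 - b + 5) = b*(b + 1)*(b^2 - 6*b + 5) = b*(b - 5)*(b + 1)*(b - 1)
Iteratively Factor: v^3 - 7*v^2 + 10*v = (v - 5)*(v^2 - 2*v) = (v - 5)*(v - 2)*(v)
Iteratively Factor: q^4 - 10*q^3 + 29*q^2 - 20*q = (q - 4)*(q^3 - 6*q^2 + 5*q) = (q - 4)*(q - 1)*(q^2 - 5*q) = q*(q - 4)*(q - 1)*(q - 5)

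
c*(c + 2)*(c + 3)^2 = c^4 + 8*c^3 + 21*c^2 + 18*c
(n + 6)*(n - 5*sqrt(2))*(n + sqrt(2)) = n^3 - 4*sqrt(2)*n^2 + 6*n^2 - 24*sqrt(2)*n - 10*n - 60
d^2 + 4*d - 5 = (d - 1)*(d + 5)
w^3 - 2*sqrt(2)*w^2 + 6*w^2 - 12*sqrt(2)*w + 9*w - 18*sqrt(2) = (w + 3)^2*(w - 2*sqrt(2))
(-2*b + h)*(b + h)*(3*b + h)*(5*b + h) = -30*b^4 - 31*b^3*h + 5*b^2*h^2 + 7*b*h^3 + h^4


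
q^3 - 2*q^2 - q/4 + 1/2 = (q - 2)*(q - 1/2)*(q + 1/2)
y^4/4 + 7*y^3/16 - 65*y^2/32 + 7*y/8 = y*(y/4 + 1)*(y - 7/4)*(y - 1/2)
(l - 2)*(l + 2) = l^2 - 4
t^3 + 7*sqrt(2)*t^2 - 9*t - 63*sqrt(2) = (t - 3)*(t + 3)*(t + 7*sqrt(2))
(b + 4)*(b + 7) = b^2 + 11*b + 28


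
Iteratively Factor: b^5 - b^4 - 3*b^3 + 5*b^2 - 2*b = (b - 1)*(b^4 - 3*b^2 + 2*b) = (b - 1)*(b + 2)*(b^3 - 2*b^2 + b) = (b - 1)^2*(b + 2)*(b^2 - b) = b*(b - 1)^2*(b + 2)*(b - 1)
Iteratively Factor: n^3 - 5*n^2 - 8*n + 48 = (n - 4)*(n^2 - n - 12) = (n - 4)*(n + 3)*(n - 4)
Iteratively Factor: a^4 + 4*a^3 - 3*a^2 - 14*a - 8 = (a - 2)*(a^3 + 6*a^2 + 9*a + 4) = (a - 2)*(a + 1)*(a^2 + 5*a + 4) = (a - 2)*(a + 1)^2*(a + 4)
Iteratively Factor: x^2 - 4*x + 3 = (x - 3)*(x - 1)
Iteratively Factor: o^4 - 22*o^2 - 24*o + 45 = (o - 1)*(o^3 + o^2 - 21*o - 45) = (o - 5)*(o - 1)*(o^2 + 6*o + 9) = (o - 5)*(o - 1)*(o + 3)*(o + 3)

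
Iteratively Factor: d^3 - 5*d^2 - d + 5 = (d - 5)*(d^2 - 1) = (d - 5)*(d + 1)*(d - 1)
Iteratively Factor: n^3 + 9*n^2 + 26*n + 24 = (n + 4)*(n^2 + 5*n + 6) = (n + 2)*(n + 4)*(n + 3)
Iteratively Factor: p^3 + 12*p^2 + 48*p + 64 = (p + 4)*(p^2 + 8*p + 16) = (p + 4)^2*(p + 4)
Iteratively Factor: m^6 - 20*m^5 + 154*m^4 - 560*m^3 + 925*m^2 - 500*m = (m)*(m^5 - 20*m^4 + 154*m^3 - 560*m^2 + 925*m - 500) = m*(m - 5)*(m^4 - 15*m^3 + 79*m^2 - 165*m + 100) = m*(m - 5)^2*(m^3 - 10*m^2 + 29*m - 20) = m*(m - 5)^2*(m - 4)*(m^2 - 6*m + 5) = m*(m - 5)^3*(m - 4)*(m - 1)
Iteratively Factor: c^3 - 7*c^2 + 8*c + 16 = (c - 4)*(c^2 - 3*c - 4) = (c - 4)^2*(c + 1)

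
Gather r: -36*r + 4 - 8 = -36*r - 4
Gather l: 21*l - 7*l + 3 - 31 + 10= 14*l - 18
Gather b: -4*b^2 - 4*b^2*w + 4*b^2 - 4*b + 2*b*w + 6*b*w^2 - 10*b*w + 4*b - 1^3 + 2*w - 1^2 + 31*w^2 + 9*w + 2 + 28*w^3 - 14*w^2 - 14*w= -4*b^2*w + b*(6*w^2 - 8*w) + 28*w^3 + 17*w^2 - 3*w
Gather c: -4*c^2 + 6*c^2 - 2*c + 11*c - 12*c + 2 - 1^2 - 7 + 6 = 2*c^2 - 3*c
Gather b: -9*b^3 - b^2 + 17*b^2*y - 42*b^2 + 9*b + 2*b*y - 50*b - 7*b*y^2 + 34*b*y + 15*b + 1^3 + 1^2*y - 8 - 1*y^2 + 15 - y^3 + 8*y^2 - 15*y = -9*b^3 + b^2*(17*y - 43) + b*(-7*y^2 + 36*y - 26) - y^3 + 7*y^2 - 14*y + 8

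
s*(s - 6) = s^2 - 6*s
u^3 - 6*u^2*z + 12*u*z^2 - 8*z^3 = (u - 2*z)^3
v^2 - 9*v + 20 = (v - 5)*(v - 4)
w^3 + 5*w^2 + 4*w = w*(w + 1)*(w + 4)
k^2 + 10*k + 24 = (k + 4)*(k + 6)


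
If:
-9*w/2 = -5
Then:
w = 10/9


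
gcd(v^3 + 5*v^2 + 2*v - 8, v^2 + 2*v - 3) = v - 1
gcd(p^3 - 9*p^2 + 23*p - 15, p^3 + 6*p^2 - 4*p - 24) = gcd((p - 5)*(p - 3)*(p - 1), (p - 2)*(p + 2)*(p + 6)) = 1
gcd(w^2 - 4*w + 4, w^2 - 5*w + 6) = w - 2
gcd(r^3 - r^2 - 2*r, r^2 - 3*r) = r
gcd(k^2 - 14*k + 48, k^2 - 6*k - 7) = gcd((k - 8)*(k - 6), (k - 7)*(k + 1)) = 1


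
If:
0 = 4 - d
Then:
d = 4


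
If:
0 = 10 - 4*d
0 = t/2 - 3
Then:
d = 5/2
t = 6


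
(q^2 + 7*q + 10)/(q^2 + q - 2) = (q + 5)/(q - 1)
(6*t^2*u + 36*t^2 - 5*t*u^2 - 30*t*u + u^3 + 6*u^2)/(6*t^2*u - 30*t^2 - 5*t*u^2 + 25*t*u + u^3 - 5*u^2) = (u + 6)/(u - 5)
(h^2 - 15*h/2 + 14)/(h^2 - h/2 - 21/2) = (h - 4)/(h + 3)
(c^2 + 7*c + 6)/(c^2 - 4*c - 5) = (c + 6)/(c - 5)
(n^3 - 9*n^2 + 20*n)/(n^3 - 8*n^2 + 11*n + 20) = n/(n + 1)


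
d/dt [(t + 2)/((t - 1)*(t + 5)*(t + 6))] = 2*(-t^3 - 8*t^2 - 20*t - 34)/(t^6 + 20*t^5 + 138*t^4 + 320*t^3 - 239*t^2 - 1140*t + 900)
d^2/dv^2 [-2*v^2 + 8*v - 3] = -4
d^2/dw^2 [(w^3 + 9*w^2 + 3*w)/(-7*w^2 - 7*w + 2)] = 6*(77*w^3 - 112*w^2 - 46*w - 26)/(343*w^6 + 1029*w^5 + 735*w^4 - 245*w^3 - 210*w^2 + 84*w - 8)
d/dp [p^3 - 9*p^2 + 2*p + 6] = 3*p^2 - 18*p + 2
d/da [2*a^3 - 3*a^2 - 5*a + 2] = 6*a^2 - 6*a - 5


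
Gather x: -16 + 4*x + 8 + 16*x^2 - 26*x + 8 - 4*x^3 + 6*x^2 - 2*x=-4*x^3 + 22*x^2 - 24*x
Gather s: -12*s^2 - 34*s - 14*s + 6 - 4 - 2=-12*s^2 - 48*s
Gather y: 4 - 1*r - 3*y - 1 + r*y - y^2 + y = -r - y^2 + y*(r - 2) + 3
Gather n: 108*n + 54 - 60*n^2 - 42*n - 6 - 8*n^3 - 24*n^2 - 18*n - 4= -8*n^3 - 84*n^2 + 48*n + 44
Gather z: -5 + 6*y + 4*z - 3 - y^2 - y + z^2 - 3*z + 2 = -y^2 + 5*y + z^2 + z - 6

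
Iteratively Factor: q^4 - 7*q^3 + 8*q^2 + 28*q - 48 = (q - 3)*(q^3 - 4*q^2 - 4*q + 16) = (q - 3)*(q - 2)*(q^2 - 2*q - 8) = (q - 4)*(q - 3)*(q - 2)*(q + 2)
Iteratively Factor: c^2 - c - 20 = (c + 4)*(c - 5)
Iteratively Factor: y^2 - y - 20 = (y - 5)*(y + 4)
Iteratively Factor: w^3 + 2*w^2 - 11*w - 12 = (w + 4)*(w^2 - 2*w - 3) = (w + 1)*(w + 4)*(w - 3)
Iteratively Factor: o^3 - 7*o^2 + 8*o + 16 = (o - 4)*(o^2 - 3*o - 4) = (o - 4)^2*(o + 1)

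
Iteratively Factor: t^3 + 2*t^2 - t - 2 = (t + 1)*(t^2 + t - 2) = (t - 1)*(t + 1)*(t + 2)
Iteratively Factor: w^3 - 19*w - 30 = (w + 2)*(w^2 - 2*w - 15) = (w - 5)*(w + 2)*(w + 3)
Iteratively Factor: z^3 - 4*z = (z - 2)*(z^2 + 2*z) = z*(z - 2)*(z + 2)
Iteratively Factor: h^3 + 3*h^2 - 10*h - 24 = (h + 2)*(h^2 + h - 12) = (h + 2)*(h + 4)*(h - 3)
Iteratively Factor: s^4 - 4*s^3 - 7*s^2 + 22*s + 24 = (s - 4)*(s^3 - 7*s - 6) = (s - 4)*(s - 3)*(s^2 + 3*s + 2) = (s - 4)*(s - 3)*(s + 1)*(s + 2)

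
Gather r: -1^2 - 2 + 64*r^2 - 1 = 64*r^2 - 4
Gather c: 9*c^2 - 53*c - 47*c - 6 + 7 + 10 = 9*c^2 - 100*c + 11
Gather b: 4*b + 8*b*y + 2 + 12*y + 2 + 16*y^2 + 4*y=b*(8*y + 4) + 16*y^2 + 16*y + 4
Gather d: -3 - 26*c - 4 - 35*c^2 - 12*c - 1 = -35*c^2 - 38*c - 8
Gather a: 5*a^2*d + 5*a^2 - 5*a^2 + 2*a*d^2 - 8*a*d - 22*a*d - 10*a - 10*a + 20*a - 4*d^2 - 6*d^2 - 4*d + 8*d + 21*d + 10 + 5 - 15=5*a^2*d + a*(2*d^2 - 30*d) - 10*d^2 + 25*d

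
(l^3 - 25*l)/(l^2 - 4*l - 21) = l*(25 - l^2)/(-l^2 + 4*l + 21)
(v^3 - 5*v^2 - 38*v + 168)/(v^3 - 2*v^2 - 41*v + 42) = (v - 4)/(v - 1)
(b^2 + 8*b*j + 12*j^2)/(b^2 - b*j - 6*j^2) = (b + 6*j)/(b - 3*j)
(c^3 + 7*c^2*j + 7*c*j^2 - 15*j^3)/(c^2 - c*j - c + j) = (c^2 + 8*c*j + 15*j^2)/(c - 1)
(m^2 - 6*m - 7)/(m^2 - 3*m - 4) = (m - 7)/(m - 4)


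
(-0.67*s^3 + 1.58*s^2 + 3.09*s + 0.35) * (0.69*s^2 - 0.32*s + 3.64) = -0.4623*s^5 + 1.3046*s^4 - 0.8123*s^3 + 5.0039*s^2 + 11.1356*s + 1.274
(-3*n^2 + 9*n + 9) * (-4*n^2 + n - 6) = 12*n^4 - 39*n^3 - 9*n^2 - 45*n - 54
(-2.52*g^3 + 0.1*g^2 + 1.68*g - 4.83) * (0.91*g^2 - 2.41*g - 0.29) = -2.2932*g^5 + 6.1642*g^4 + 2.0186*g^3 - 8.4731*g^2 + 11.1531*g + 1.4007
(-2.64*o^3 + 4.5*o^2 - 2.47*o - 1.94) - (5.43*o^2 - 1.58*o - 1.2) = -2.64*o^3 - 0.93*o^2 - 0.89*o - 0.74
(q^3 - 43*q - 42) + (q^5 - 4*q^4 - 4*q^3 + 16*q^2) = q^5 - 4*q^4 - 3*q^3 + 16*q^2 - 43*q - 42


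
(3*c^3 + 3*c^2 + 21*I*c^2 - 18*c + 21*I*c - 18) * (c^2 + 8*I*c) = 3*c^5 + 3*c^4 + 45*I*c^4 - 186*c^3 + 45*I*c^3 - 186*c^2 - 144*I*c^2 - 144*I*c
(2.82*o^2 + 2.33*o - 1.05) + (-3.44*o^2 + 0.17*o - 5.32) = -0.62*o^2 + 2.5*o - 6.37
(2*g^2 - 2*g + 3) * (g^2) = 2*g^4 - 2*g^3 + 3*g^2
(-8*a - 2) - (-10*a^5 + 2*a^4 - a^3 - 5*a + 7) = 10*a^5 - 2*a^4 + a^3 - 3*a - 9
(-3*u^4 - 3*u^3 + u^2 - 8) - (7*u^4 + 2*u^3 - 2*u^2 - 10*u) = -10*u^4 - 5*u^3 + 3*u^2 + 10*u - 8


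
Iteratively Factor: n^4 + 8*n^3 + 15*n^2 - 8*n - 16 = (n + 4)*(n^3 + 4*n^2 - n - 4) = (n + 4)^2*(n^2 - 1) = (n - 1)*(n + 4)^2*(n + 1)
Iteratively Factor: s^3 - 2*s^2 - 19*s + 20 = (s - 5)*(s^2 + 3*s - 4) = (s - 5)*(s + 4)*(s - 1)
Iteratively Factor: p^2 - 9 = (p - 3)*(p + 3)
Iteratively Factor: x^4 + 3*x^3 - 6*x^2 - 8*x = (x + 1)*(x^3 + 2*x^2 - 8*x) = x*(x + 1)*(x^2 + 2*x - 8) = x*(x + 1)*(x + 4)*(x - 2)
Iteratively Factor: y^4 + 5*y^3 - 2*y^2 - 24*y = (y)*(y^3 + 5*y^2 - 2*y - 24) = y*(y + 4)*(y^2 + y - 6) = y*(y + 3)*(y + 4)*(y - 2)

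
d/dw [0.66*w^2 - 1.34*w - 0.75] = 1.32*w - 1.34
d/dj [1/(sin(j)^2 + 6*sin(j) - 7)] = -2*(sin(j) + 3)*cos(j)/(sin(j)^2 + 6*sin(j) - 7)^2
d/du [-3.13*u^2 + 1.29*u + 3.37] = 1.29 - 6.26*u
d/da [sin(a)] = cos(a)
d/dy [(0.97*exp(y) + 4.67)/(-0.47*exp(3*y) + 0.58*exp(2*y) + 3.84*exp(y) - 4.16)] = (0.9118*exp(3*y) + 6.0221*exp(2*y) - 5.4172*exp(y) - 21.968)*exp(y)/(0.2209*exp(6*y) - 0.5452*exp(5*y) - 3.2732*exp(4*y) + 8.3648*exp(3*y) + 9.92*exp(2*y) - 31.9488*exp(y) + 17.3056)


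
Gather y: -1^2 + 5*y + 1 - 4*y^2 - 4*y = -4*y^2 + y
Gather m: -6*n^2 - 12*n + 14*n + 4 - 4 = -6*n^2 + 2*n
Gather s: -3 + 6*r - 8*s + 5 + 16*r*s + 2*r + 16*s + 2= 8*r + s*(16*r + 8) + 4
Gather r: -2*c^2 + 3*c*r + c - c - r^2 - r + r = -2*c^2 + 3*c*r - r^2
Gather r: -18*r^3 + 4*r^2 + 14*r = -18*r^3 + 4*r^2 + 14*r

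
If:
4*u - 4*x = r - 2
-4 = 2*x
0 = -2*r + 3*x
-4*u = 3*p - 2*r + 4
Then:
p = 1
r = -3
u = -13/4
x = -2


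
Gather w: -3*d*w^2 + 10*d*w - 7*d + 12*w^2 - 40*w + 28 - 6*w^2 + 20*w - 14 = -7*d + w^2*(6 - 3*d) + w*(10*d - 20) + 14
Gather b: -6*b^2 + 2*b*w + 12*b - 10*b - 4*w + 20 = -6*b^2 + b*(2*w + 2) - 4*w + 20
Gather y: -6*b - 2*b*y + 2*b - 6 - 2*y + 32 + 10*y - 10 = -4*b + y*(8 - 2*b) + 16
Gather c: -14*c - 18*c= -32*c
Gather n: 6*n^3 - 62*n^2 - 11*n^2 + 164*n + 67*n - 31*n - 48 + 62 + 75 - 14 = 6*n^3 - 73*n^2 + 200*n + 75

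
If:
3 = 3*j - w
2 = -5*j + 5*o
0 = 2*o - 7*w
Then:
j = 109/95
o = 147/95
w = 42/95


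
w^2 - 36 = (w - 6)*(w + 6)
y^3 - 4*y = y*(y - 2)*(y + 2)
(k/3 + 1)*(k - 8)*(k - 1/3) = k^3/3 - 16*k^2/9 - 67*k/9 + 8/3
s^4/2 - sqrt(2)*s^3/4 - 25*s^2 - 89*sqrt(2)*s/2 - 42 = (s/2 + sqrt(2)/2)*(s - 6*sqrt(2))*(s + sqrt(2))*(s + 7*sqrt(2)/2)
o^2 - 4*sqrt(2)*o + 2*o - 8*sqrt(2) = (o + 2)*(o - 4*sqrt(2))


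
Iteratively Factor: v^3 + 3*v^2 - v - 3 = (v - 1)*(v^2 + 4*v + 3) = (v - 1)*(v + 1)*(v + 3)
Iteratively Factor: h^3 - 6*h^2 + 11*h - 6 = (h - 2)*(h^2 - 4*h + 3) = (h - 2)*(h - 1)*(h - 3)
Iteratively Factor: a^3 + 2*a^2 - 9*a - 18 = (a + 3)*(a^2 - a - 6) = (a + 2)*(a + 3)*(a - 3)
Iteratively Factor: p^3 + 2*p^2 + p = (p + 1)*(p^2 + p) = p*(p + 1)*(p + 1)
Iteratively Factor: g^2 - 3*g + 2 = (g - 1)*(g - 2)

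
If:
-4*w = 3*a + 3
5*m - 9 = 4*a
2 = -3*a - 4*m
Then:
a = -46/31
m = 19/31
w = 45/124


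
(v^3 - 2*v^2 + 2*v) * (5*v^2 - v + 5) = 5*v^5 - 11*v^4 + 17*v^3 - 12*v^2 + 10*v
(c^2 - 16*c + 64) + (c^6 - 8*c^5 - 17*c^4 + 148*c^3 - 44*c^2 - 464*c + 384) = c^6 - 8*c^5 - 17*c^4 + 148*c^3 - 43*c^2 - 480*c + 448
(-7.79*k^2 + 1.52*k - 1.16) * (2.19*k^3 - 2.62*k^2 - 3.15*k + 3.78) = -17.0601*k^5 + 23.7386*k^4 + 18.0157*k^3 - 31.195*k^2 + 9.3996*k - 4.3848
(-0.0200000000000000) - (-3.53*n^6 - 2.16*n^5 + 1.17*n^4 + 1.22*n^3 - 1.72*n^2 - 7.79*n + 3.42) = 3.53*n^6 + 2.16*n^5 - 1.17*n^4 - 1.22*n^3 + 1.72*n^2 + 7.79*n - 3.44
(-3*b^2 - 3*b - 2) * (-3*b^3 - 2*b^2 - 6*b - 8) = 9*b^5 + 15*b^4 + 30*b^3 + 46*b^2 + 36*b + 16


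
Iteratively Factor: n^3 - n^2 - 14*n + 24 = (n + 4)*(n^2 - 5*n + 6) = (n - 2)*(n + 4)*(n - 3)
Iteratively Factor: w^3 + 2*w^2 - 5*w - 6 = (w - 2)*(w^2 + 4*w + 3) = (w - 2)*(w + 3)*(w + 1)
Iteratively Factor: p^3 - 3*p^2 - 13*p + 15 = (p + 3)*(p^2 - 6*p + 5) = (p - 1)*(p + 3)*(p - 5)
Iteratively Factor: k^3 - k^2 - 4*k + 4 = (k - 2)*(k^2 + k - 2) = (k - 2)*(k - 1)*(k + 2)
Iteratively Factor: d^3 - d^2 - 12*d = (d)*(d^2 - d - 12) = d*(d - 4)*(d + 3)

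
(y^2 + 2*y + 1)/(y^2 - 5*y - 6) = (y + 1)/(y - 6)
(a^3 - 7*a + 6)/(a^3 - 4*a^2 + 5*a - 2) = (a + 3)/(a - 1)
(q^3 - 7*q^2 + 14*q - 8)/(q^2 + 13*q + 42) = (q^3 - 7*q^2 + 14*q - 8)/(q^2 + 13*q + 42)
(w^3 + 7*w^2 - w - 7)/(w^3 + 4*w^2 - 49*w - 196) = (w^2 - 1)/(w^2 - 3*w - 28)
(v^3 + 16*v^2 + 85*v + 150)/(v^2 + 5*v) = v + 11 + 30/v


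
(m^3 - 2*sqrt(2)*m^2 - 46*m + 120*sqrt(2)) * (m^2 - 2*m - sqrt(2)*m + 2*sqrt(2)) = m^5 - 3*sqrt(2)*m^4 - 2*m^4 - 42*m^3 + 6*sqrt(2)*m^3 + 84*m^2 + 166*sqrt(2)*m^2 - 332*sqrt(2)*m - 240*m + 480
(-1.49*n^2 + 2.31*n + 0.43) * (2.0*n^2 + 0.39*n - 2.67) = -2.98*n^4 + 4.0389*n^3 + 5.7392*n^2 - 6.0*n - 1.1481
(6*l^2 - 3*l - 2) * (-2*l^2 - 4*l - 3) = -12*l^4 - 18*l^3 - 2*l^2 + 17*l + 6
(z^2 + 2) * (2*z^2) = 2*z^4 + 4*z^2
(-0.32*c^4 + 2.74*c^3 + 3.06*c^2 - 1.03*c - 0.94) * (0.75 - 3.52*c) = 1.1264*c^5 - 9.8848*c^4 - 8.7162*c^3 + 5.9206*c^2 + 2.5363*c - 0.705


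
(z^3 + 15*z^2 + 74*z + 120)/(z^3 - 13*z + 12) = (z^2 + 11*z + 30)/(z^2 - 4*z + 3)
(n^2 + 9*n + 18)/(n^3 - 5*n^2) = (n^2 + 9*n + 18)/(n^2*(n - 5))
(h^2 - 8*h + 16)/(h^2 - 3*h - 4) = (h - 4)/(h + 1)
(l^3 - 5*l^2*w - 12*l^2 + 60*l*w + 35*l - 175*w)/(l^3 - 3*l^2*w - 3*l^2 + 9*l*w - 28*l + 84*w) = (-l^2 + 5*l*w + 5*l - 25*w)/(-l^2 + 3*l*w - 4*l + 12*w)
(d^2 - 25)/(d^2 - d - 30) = (d - 5)/(d - 6)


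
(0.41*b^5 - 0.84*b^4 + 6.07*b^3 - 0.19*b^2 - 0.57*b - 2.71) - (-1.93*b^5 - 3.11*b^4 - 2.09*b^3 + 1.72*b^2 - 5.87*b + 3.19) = 2.34*b^5 + 2.27*b^4 + 8.16*b^3 - 1.91*b^2 + 5.3*b - 5.9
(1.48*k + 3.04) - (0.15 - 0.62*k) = 2.1*k + 2.89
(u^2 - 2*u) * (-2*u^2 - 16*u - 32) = -2*u^4 - 12*u^3 + 64*u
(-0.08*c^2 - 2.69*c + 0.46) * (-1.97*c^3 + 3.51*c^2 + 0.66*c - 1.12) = 0.1576*c^5 + 5.0185*c^4 - 10.4009*c^3 - 0.0711999999999999*c^2 + 3.3164*c - 0.5152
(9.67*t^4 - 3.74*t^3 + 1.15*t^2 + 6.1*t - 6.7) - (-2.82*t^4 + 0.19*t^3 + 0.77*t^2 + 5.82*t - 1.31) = 12.49*t^4 - 3.93*t^3 + 0.38*t^2 + 0.279999999999999*t - 5.39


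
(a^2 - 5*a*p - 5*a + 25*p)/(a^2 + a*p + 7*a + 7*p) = (a^2 - 5*a*p - 5*a + 25*p)/(a^2 + a*p + 7*a + 7*p)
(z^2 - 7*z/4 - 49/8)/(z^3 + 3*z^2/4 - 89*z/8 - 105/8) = (4*z + 7)/(4*z^2 + 17*z + 15)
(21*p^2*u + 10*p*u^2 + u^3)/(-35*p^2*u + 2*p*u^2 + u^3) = (-3*p - u)/(5*p - u)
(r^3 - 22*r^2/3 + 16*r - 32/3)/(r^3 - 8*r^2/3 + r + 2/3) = (3*r^2 - 16*r + 16)/(3*r^2 - 2*r - 1)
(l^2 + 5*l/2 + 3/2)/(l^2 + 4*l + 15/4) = 2*(l + 1)/(2*l + 5)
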